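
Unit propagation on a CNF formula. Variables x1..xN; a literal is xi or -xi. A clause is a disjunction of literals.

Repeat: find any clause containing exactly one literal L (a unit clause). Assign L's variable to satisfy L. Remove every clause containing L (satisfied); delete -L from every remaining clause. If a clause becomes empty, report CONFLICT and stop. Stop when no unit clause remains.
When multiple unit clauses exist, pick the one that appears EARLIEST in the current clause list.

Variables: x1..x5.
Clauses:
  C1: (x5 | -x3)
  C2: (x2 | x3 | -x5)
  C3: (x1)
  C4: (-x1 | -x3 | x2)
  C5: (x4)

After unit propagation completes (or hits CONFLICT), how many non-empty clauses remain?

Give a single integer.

unit clause [1] forces x1=T; simplify:
  drop -1 from [-1, -3, 2] -> [-3, 2]
  satisfied 1 clause(s); 4 remain; assigned so far: [1]
unit clause [4] forces x4=T; simplify:
  satisfied 1 clause(s); 3 remain; assigned so far: [1, 4]

Answer: 3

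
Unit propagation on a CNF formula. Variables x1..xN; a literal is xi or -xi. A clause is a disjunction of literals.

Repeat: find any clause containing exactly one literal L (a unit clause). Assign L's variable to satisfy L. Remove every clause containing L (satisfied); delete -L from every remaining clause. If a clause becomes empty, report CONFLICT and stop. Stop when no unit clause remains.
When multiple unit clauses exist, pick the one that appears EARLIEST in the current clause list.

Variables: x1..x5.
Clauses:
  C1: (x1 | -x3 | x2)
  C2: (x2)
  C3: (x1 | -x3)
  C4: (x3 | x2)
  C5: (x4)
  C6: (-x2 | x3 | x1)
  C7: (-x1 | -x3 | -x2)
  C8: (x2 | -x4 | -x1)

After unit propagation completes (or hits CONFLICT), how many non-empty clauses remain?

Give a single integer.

Answer: 3

Derivation:
unit clause [2] forces x2=T; simplify:
  drop -2 from [-2, 3, 1] -> [3, 1]
  drop -2 from [-1, -3, -2] -> [-1, -3]
  satisfied 4 clause(s); 4 remain; assigned so far: [2]
unit clause [4] forces x4=T; simplify:
  satisfied 1 clause(s); 3 remain; assigned so far: [2, 4]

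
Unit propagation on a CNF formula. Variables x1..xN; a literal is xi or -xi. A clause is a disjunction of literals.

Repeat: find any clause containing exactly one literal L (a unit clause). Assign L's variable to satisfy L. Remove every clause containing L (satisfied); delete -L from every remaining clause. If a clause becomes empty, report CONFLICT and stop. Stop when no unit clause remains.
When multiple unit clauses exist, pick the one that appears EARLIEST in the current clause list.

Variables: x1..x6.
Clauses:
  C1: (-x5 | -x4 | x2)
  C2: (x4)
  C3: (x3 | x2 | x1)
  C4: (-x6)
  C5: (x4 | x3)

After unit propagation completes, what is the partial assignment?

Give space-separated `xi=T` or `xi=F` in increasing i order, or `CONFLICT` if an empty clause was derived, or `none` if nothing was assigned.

Answer: x4=T x6=F

Derivation:
unit clause [4] forces x4=T; simplify:
  drop -4 from [-5, -4, 2] -> [-5, 2]
  satisfied 2 clause(s); 3 remain; assigned so far: [4]
unit clause [-6] forces x6=F; simplify:
  satisfied 1 clause(s); 2 remain; assigned so far: [4, 6]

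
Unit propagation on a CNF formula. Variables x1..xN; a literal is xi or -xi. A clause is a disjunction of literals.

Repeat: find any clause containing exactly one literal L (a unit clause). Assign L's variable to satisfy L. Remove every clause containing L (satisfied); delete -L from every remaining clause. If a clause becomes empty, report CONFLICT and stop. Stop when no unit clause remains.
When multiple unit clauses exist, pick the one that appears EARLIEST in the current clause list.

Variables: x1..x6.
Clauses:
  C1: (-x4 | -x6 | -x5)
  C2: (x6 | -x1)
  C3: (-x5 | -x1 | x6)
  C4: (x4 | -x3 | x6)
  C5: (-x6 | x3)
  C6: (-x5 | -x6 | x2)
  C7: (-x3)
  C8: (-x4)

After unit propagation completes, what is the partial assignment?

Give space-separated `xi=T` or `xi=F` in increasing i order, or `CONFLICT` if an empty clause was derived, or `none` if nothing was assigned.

Answer: x1=F x3=F x4=F x6=F

Derivation:
unit clause [-3] forces x3=F; simplify:
  drop 3 from [-6, 3] -> [-6]
  satisfied 2 clause(s); 6 remain; assigned so far: [3]
unit clause [-6] forces x6=F; simplify:
  drop 6 from [6, -1] -> [-1]
  drop 6 from [-5, -1, 6] -> [-5, -1]
  satisfied 3 clause(s); 3 remain; assigned so far: [3, 6]
unit clause [-1] forces x1=F; simplify:
  satisfied 2 clause(s); 1 remain; assigned so far: [1, 3, 6]
unit clause [-4] forces x4=F; simplify:
  satisfied 1 clause(s); 0 remain; assigned so far: [1, 3, 4, 6]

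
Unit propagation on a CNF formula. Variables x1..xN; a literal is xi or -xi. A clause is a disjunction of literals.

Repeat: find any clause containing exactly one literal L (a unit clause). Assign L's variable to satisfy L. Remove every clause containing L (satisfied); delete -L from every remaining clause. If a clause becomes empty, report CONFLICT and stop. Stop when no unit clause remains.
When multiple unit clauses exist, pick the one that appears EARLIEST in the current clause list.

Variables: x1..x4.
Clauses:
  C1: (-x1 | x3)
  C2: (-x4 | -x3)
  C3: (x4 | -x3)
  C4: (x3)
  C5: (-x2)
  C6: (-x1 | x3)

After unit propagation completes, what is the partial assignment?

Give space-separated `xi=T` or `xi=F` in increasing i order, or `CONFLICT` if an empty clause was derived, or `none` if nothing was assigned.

unit clause [3] forces x3=T; simplify:
  drop -3 from [-4, -3] -> [-4]
  drop -3 from [4, -3] -> [4]
  satisfied 3 clause(s); 3 remain; assigned so far: [3]
unit clause [-4] forces x4=F; simplify:
  drop 4 from [4] -> [] (empty!)
  satisfied 1 clause(s); 2 remain; assigned so far: [3, 4]
CONFLICT (empty clause)

Answer: CONFLICT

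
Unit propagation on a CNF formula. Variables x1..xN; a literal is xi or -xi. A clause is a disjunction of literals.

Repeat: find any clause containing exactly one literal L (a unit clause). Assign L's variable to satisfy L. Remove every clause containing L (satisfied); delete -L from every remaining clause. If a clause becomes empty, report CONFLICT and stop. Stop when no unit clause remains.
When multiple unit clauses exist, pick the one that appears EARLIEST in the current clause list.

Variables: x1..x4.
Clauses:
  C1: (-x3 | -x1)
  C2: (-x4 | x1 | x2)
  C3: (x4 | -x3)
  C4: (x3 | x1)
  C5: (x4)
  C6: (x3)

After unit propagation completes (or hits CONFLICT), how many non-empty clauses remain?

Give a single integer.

Answer: 0

Derivation:
unit clause [4] forces x4=T; simplify:
  drop -4 from [-4, 1, 2] -> [1, 2]
  satisfied 2 clause(s); 4 remain; assigned so far: [4]
unit clause [3] forces x3=T; simplify:
  drop -3 from [-3, -1] -> [-1]
  satisfied 2 clause(s); 2 remain; assigned so far: [3, 4]
unit clause [-1] forces x1=F; simplify:
  drop 1 from [1, 2] -> [2]
  satisfied 1 clause(s); 1 remain; assigned so far: [1, 3, 4]
unit clause [2] forces x2=T; simplify:
  satisfied 1 clause(s); 0 remain; assigned so far: [1, 2, 3, 4]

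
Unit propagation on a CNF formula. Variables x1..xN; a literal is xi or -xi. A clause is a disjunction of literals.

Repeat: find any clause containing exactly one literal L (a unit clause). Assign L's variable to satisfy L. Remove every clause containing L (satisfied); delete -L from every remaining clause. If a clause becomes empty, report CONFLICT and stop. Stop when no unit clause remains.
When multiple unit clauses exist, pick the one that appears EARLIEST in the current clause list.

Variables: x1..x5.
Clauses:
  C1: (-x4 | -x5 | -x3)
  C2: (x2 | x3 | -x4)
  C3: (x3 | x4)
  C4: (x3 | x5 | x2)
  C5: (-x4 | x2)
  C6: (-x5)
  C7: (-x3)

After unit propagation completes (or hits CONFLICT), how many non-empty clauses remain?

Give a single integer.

unit clause [-5] forces x5=F; simplify:
  drop 5 from [3, 5, 2] -> [3, 2]
  satisfied 2 clause(s); 5 remain; assigned so far: [5]
unit clause [-3] forces x3=F; simplify:
  drop 3 from [2, 3, -4] -> [2, -4]
  drop 3 from [3, 4] -> [4]
  drop 3 from [3, 2] -> [2]
  satisfied 1 clause(s); 4 remain; assigned so far: [3, 5]
unit clause [4] forces x4=T; simplify:
  drop -4 from [2, -4] -> [2]
  drop -4 from [-4, 2] -> [2]
  satisfied 1 clause(s); 3 remain; assigned so far: [3, 4, 5]
unit clause [2] forces x2=T; simplify:
  satisfied 3 clause(s); 0 remain; assigned so far: [2, 3, 4, 5]

Answer: 0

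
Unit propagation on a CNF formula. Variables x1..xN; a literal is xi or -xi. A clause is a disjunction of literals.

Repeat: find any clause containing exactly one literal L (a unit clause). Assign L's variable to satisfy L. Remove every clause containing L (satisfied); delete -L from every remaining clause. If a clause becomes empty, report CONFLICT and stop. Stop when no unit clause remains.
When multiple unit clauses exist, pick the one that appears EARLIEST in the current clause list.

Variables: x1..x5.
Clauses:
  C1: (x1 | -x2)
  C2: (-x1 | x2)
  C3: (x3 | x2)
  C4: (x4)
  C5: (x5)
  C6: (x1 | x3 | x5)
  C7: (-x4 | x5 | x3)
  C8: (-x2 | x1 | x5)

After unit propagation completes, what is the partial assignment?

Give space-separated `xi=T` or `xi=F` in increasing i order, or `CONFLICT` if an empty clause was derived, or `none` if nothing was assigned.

unit clause [4] forces x4=T; simplify:
  drop -4 from [-4, 5, 3] -> [5, 3]
  satisfied 1 clause(s); 7 remain; assigned so far: [4]
unit clause [5] forces x5=T; simplify:
  satisfied 4 clause(s); 3 remain; assigned so far: [4, 5]

Answer: x4=T x5=T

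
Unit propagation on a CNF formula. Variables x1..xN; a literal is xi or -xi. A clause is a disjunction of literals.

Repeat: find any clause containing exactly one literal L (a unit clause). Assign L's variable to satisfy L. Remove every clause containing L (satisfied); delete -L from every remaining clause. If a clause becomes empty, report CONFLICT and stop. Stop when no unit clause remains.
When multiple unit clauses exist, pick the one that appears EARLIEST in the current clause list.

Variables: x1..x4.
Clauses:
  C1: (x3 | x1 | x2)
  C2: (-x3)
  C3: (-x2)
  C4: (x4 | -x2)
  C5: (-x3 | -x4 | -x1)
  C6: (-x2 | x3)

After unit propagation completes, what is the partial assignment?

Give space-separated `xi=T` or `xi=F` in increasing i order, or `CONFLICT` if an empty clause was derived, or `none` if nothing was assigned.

Answer: x1=T x2=F x3=F

Derivation:
unit clause [-3] forces x3=F; simplify:
  drop 3 from [3, 1, 2] -> [1, 2]
  drop 3 from [-2, 3] -> [-2]
  satisfied 2 clause(s); 4 remain; assigned so far: [3]
unit clause [-2] forces x2=F; simplify:
  drop 2 from [1, 2] -> [1]
  satisfied 3 clause(s); 1 remain; assigned so far: [2, 3]
unit clause [1] forces x1=T; simplify:
  satisfied 1 clause(s); 0 remain; assigned so far: [1, 2, 3]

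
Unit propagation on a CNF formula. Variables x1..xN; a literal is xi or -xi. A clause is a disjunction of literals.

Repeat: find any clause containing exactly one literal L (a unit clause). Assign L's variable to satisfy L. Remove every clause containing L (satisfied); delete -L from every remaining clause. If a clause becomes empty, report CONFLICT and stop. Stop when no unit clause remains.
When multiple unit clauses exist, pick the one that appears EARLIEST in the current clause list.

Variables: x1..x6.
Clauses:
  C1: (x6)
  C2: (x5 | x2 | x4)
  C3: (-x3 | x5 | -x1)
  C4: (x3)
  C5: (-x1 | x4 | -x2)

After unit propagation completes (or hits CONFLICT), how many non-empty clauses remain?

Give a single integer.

unit clause [6] forces x6=T; simplify:
  satisfied 1 clause(s); 4 remain; assigned so far: [6]
unit clause [3] forces x3=T; simplify:
  drop -3 from [-3, 5, -1] -> [5, -1]
  satisfied 1 clause(s); 3 remain; assigned so far: [3, 6]

Answer: 3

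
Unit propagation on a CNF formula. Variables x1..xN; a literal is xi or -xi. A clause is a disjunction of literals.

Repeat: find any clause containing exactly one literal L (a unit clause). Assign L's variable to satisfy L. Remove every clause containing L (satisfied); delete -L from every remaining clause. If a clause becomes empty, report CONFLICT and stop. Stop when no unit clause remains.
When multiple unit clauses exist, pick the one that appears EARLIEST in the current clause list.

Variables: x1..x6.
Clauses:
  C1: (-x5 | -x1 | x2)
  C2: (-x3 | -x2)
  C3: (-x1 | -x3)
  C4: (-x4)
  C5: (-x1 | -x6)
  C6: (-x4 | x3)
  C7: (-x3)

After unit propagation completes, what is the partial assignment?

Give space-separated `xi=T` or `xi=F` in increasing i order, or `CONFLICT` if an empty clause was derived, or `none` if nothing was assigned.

Answer: x3=F x4=F

Derivation:
unit clause [-4] forces x4=F; simplify:
  satisfied 2 clause(s); 5 remain; assigned so far: [4]
unit clause [-3] forces x3=F; simplify:
  satisfied 3 clause(s); 2 remain; assigned so far: [3, 4]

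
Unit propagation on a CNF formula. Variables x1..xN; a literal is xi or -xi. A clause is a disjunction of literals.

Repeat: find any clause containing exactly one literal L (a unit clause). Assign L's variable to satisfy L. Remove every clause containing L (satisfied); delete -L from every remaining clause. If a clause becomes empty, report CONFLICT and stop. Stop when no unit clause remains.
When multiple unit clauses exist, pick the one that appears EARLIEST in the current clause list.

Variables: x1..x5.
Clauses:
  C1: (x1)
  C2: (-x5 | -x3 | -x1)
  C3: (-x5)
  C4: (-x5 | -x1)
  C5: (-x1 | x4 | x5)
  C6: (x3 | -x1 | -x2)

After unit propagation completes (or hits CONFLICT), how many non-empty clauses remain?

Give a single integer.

unit clause [1] forces x1=T; simplify:
  drop -1 from [-5, -3, -1] -> [-5, -3]
  drop -1 from [-5, -1] -> [-5]
  drop -1 from [-1, 4, 5] -> [4, 5]
  drop -1 from [3, -1, -2] -> [3, -2]
  satisfied 1 clause(s); 5 remain; assigned so far: [1]
unit clause [-5] forces x5=F; simplify:
  drop 5 from [4, 5] -> [4]
  satisfied 3 clause(s); 2 remain; assigned so far: [1, 5]
unit clause [4] forces x4=T; simplify:
  satisfied 1 clause(s); 1 remain; assigned so far: [1, 4, 5]

Answer: 1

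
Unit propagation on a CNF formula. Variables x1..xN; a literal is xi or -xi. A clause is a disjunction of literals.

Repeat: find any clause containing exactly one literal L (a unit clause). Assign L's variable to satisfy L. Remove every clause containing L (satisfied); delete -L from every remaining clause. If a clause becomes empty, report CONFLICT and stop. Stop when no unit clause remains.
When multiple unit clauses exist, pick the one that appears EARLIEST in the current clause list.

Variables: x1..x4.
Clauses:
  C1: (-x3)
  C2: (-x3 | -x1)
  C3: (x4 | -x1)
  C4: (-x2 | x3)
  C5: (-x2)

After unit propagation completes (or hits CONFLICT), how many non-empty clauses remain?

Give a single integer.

unit clause [-3] forces x3=F; simplify:
  drop 3 from [-2, 3] -> [-2]
  satisfied 2 clause(s); 3 remain; assigned so far: [3]
unit clause [-2] forces x2=F; simplify:
  satisfied 2 clause(s); 1 remain; assigned so far: [2, 3]

Answer: 1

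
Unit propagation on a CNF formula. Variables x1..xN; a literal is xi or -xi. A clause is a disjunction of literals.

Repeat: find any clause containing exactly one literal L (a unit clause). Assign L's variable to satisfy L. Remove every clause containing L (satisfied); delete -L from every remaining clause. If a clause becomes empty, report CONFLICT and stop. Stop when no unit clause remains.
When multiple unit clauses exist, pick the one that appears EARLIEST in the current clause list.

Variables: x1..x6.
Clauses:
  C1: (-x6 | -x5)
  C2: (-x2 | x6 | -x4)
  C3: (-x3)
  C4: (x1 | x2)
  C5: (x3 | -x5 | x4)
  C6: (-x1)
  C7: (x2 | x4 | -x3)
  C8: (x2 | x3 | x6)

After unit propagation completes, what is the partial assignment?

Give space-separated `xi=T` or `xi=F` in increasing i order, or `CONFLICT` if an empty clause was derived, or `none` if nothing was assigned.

unit clause [-3] forces x3=F; simplify:
  drop 3 from [3, -5, 4] -> [-5, 4]
  drop 3 from [2, 3, 6] -> [2, 6]
  satisfied 2 clause(s); 6 remain; assigned so far: [3]
unit clause [-1] forces x1=F; simplify:
  drop 1 from [1, 2] -> [2]
  satisfied 1 clause(s); 5 remain; assigned so far: [1, 3]
unit clause [2] forces x2=T; simplify:
  drop -2 from [-2, 6, -4] -> [6, -4]
  satisfied 2 clause(s); 3 remain; assigned so far: [1, 2, 3]

Answer: x1=F x2=T x3=F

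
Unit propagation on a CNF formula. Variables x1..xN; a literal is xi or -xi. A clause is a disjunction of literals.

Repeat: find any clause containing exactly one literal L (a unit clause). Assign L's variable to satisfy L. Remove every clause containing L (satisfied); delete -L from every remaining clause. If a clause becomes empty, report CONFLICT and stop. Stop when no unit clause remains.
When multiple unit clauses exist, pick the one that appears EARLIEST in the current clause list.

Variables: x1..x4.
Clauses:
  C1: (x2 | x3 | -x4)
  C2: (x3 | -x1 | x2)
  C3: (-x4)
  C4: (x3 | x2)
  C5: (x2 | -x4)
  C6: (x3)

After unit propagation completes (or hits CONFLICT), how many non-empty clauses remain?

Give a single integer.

Answer: 0

Derivation:
unit clause [-4] forces x4=F; simplify:
  satisfied 3 clause(s); 3 remain; assigned so far: [4]
unit clause [3] forces x3=T; simplify:
  satisfied 3 clause(s); 0 remain; assigned so far: [3, 4]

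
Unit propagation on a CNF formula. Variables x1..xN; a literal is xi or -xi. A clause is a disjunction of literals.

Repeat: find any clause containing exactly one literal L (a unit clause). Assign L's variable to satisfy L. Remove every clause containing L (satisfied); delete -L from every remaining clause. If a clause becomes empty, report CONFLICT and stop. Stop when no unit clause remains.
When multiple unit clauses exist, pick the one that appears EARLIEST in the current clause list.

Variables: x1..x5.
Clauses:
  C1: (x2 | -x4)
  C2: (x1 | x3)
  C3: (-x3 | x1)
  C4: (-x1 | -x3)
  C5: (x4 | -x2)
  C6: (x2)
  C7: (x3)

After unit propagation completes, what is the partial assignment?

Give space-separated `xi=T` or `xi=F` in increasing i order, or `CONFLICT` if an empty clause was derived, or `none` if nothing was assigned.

Answer: CONFLICT

Derivation:
unit clause [2] forces x2=T; simplify:
  drop -2 from [4, -2] -> [4]
  satisfied 2 clause(s); 5 remain; assigned so far: [2]
unit clause [4] forces x4=T; simplify:
  satisfied 1 clause(s); 4 remain; assigned so far: [2, 4]
unit clause [3] forces x3=T; simplify:
  drop -3 from [-3, 1] -> [1]
  drop -3 from [-1, -3] -> [-1]
  satisfied 2 clause(s); 2 remain; assigned so far: [2, 3, 4]
unit clause [1] forces x1=T; simplify:
  drop -1 from [-1] -> [] (empty!)
  satisfied 1 clause(s); 1 remain; assigned so far: [1, 2, 3, 4]
CONFLICT (empty clause)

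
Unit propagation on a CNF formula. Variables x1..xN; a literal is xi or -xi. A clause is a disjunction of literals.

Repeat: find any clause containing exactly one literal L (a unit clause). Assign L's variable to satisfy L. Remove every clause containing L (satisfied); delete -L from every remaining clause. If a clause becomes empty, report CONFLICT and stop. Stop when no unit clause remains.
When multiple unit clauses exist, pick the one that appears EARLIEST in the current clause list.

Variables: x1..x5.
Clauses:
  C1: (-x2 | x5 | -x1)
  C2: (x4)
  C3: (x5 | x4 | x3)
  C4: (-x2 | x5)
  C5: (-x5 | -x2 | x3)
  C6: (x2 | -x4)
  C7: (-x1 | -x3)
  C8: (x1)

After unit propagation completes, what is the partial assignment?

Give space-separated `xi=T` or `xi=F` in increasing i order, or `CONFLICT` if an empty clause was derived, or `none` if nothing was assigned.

unit clause [4] forces x4=T; simplify:
  drop -4 from [2, -4] -> [2]
  satisfied 2 clause(s); 6 remain; assigned so far: [4]
unit clause [2] forces x2=T; simplify:
  drop -2 from [-2, 5, -1] -> [5, -1]
  drop -2 from [-2, 5] -> [5]
  drop -2 from [-5, -2, 3] -> [-5, 3]
  satisfied 1 clause(s); 5 remain; assigned so far: [2, 4]
unit clause [5] forces x5=T; simplify:
  drop -5 from [-5, 3] -> [3]
  satisfied 2 clause(s); 3 remain; assigned so far: [2, 4, 5]
unit clause [3] forces x3=T; simplify:
  drop -3 from [-1, -3] -> [-1]
  satisfied 1 clause(s); 2 remain; assigned so far: [2, 3, 4, 5]
unit clause [-1] forces x1=F; simplify:
  drop 1 from [1] -> [] (empty!)
  satisfied 1 clause(s); 1 remain; assigned so far: [1, 2, 3, 4, 5]
CONFLICT (empty clause)

Answer: CONFLICT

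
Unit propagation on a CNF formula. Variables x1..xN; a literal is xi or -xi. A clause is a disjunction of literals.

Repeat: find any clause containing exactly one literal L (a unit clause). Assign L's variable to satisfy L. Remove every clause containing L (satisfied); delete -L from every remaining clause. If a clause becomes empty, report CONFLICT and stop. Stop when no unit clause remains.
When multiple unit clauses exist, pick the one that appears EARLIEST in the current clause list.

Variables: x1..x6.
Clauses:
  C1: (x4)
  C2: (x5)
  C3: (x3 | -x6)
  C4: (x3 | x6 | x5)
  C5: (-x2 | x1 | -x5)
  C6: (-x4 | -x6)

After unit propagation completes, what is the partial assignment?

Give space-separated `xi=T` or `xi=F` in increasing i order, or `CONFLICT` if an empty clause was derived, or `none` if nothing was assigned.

Answer: x4=T x5=T x6=F

Derivation:
unit clause [4] forces x4=T; simplify:
  drop -4 from [-4, -6] -> [-6]
  satisfied 1 clause(s); 5 remain; assigned so far: [4]
unit clause [5] forces x5=T; simplify:
  drop -5 from [-2, 1, -5] -> [-2, 1]
  satisfied 2 clause(s); 3 remain; assigned so far: [4, 5]
unit clause [-6] forces x6=F; simplify:
  satisfied 2 clause(s); 1 remain; assigned so far: [4, 5, 6]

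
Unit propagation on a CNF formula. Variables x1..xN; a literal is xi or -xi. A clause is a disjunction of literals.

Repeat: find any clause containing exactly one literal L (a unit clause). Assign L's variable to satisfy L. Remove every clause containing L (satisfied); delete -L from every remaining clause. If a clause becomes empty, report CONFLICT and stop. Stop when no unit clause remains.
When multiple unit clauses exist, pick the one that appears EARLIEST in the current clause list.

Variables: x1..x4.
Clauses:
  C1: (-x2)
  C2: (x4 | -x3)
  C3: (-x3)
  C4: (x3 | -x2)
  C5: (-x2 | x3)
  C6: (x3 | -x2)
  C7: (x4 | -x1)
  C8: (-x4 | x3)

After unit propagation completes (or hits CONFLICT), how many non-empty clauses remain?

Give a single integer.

unit clause [-2] forces x2=F; simplify:
  satisfied 4 clause(s); 4 remain; assigned so far: [2]
unit clause [-3] forces x3=F; simplify:
  drop 3 from [-4, 3] -> [-4]
  satisfied 2 clause(s); 2 remain; assigned so far: [2, 3]
unit clause [-4] forces x4=F; simplify:
  drop 4 from [4, -1] -> [-1]
  satisfied 1 clause(s); 1 remain; assigned so far: [2, 3, 4]
unit clause [-1] forces x1=F; simplify:
  satisfied 1 clause(s); 0 remain; assigned so far: [1, 2, 3, 4]

Answer: 0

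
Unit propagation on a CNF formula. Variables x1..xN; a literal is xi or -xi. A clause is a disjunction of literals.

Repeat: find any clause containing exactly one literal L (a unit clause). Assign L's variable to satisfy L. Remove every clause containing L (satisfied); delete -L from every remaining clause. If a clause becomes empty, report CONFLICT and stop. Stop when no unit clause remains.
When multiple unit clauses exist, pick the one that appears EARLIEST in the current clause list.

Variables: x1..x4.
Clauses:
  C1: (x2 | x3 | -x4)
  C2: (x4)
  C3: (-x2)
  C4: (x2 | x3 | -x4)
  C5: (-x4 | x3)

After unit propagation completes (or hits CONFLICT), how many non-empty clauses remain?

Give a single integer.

unit clause [4] forces x4=T; simplify:
  drop -4 from [2, 3, -4] -> [2, 3]
  drop -4 from [2, 3, -4] -> [2, 3]
  drop -4 from [-4, 3] -> [3]
  satisfied 1 clause(s); 4 remain; assigned so far: [4]
unit clause [-2] forces x2=F; simplify:
  drop 2 from [2, 3] -> [3]
  drop 2 from [2, 3] -> [3]
  satisfied 1 clause(s); 3 remain; assigned so far: [2, 4]
unit clause [3] forces x3=T; simplify:
  satisfied 3 clause(s); 0 remain; assigned so far: [2, 3, 4]

Answer: 0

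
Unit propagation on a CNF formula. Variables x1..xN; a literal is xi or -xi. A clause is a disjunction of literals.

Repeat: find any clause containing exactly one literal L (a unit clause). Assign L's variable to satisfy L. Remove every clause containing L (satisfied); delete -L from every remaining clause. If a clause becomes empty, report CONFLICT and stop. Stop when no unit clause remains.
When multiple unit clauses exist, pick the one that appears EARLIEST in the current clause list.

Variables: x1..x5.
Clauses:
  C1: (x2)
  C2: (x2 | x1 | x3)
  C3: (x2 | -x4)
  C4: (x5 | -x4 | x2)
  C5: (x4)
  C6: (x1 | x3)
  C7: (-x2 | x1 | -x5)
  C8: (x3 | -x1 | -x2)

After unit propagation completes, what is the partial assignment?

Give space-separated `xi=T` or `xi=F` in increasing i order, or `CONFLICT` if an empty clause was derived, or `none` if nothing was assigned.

unit clause [2] forces x2=T; simplify:
  drop -2 from [-2, 1, -5] -> [1, -5]
  drop -2 from [3, -1, -2] -> [3, -1]
  satisfied 4 clause(s); 4 remain; assigned so far: [2]
unit clause [4] forces x4=T; simplify:
  satisfied 1 clause(s); 3 remain; assigned so far: [2, 4]

Answer: x2=T x4=T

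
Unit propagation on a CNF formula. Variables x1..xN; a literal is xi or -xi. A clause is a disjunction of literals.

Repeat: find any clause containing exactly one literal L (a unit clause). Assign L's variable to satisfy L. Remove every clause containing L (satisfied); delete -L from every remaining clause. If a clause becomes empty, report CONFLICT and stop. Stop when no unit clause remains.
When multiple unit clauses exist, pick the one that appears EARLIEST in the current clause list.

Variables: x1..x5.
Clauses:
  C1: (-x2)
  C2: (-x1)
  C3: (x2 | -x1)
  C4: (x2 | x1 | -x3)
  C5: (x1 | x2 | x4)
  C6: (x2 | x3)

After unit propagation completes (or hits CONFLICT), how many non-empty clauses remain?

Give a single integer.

unit clause [-2] forces x2=F; simplify:
  drop 2 from [2, -1] -> [-1]
  drop 2 from [2, 1, -3] -> [1, -3]
  drop 2 from [1, 2, 4] -> [1, 4]
  drop 2 from [2, 3] -> [3]
  satisfied 1 clause(s); 5 remain; assigned so far: [2]
unit clause [-1] forces x1=F; simplify:
  drop 1 from [1, -3] -> [-3]
  drop 1 from [1, 4] -> [4]
  satisfied 2 clause(s); 3 remain; assigned so far: [1, 2]
unit clause [-3] forces x3=F; simplify:
  drop 3 from [3] -> [] (empty!)
  satisfied 1 clause(s); 2 remain; assigned so far: [1, 2, 3]
CONFLICT (empty clause)

Answer: 1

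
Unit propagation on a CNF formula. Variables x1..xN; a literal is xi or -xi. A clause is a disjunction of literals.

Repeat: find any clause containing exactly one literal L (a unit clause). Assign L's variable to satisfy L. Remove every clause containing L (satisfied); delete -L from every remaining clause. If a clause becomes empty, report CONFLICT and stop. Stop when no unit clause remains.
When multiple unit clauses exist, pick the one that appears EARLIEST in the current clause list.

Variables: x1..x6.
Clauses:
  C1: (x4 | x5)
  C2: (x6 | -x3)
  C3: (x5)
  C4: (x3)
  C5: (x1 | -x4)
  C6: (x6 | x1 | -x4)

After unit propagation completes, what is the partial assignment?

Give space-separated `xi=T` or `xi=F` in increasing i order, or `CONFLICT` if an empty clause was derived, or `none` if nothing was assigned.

unit clause [5] forces x5=T; simplify:
  satisfied 2 clause(s); 4 remain; assigned so far: [5]
unit clause [3] forces x3=T; simplify:
  drop -3 from [6, -3] -> [6]
  satisfied 1 clause(s); 3 remain; assigned so far: [3, 5]
unit clause [6] forces x6=T; simplify:
  satisfied 2 clause(s); 1 remain; assigned so far: [3, 5, 6]

Answer: x3=T x5=T x6=T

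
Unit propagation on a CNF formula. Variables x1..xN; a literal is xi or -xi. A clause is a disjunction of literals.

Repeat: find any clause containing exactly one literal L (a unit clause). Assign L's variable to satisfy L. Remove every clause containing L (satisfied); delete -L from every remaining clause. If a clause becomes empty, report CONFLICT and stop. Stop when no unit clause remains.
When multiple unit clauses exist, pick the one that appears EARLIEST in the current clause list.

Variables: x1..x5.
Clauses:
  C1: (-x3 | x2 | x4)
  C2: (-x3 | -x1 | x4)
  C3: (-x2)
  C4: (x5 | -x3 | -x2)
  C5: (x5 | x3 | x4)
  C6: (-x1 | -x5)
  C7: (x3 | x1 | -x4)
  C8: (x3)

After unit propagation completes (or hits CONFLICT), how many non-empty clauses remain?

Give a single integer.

unit clause [-2] forces x2=F; simplify:
  drop 2 from [-3, 2, 4] -> [-3, 4]
  satisfied 2 clause(s); 6 remain; assigned so far: [2]
unit clause [3] forces x3=T; simplify:
  drop -3 from [-3, 4] -> [4]
  drop -3 from [-3, -1, 4] -> [-1, 4]
  satisfied 3 clause(s); 3 remain; assigned so far: [2, 3]
unit clause [4] forces x4=T; simplify:
  satisfied 2 clause(s); 1 remain; assigned so far: [2, 3, 4]

Answer: 1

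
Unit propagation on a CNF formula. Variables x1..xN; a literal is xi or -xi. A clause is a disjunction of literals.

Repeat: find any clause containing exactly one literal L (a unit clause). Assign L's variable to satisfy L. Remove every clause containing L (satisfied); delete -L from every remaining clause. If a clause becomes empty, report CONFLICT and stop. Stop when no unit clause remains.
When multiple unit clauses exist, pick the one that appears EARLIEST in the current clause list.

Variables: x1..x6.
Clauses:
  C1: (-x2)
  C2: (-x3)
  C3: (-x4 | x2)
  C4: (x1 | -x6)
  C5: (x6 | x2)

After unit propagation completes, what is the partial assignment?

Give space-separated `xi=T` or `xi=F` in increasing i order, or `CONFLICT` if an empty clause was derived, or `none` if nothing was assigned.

Answer: x1=T x2=F x3=F x4=F x6=T

Derivation:
unit clause [-2] forces x2=F; simplify:
  drop 2 from [-4, 2] -> [-4]
  drop 2 from [6, 2] -> [6]
  satisfied 1 clause(s); 4 remain; assigned so far: [2]
unit clause [-3] forces x3=F; simplify:
  satisfied 1 clause(s); 3 remain; assigned so far: [2, 3]
unit clause [-4] forces x4=F; simplify:
  satisfied 1 clause(s); 2 remain; assigned so far: [2, 3, 4]
unit clause [6] forces x6=T; simplify:
  drop -6 from [1, -6] -> [1]
  satisfied 1 clause(s); 1 remain; assigned so far: [2, 3, 4, 6]
unit clause [1] forces x1=T; simplify:
  satisfied 1 clause(s); 0 remain; assigned so far: [1, 2, 3, 4, 6]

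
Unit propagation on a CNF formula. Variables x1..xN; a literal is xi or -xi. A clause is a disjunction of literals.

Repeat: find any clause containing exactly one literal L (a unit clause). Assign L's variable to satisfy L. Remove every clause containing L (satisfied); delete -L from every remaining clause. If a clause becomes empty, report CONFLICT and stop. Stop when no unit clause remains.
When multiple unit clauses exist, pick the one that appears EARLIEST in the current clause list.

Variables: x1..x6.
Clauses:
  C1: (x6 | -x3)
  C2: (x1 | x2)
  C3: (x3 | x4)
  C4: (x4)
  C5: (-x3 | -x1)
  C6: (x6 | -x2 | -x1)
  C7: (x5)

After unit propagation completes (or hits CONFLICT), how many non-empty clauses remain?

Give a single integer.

Answer: 4

Derivation:
unit clause [4] forces x4=T; simplify:
  satisfied 2 clause(s); 5 remain; assigned so far: [4]
unit clause [5] forces x5=T; simplify:
  satisfied 1 clause(s); 4 remain; assigned so far: [4, 5]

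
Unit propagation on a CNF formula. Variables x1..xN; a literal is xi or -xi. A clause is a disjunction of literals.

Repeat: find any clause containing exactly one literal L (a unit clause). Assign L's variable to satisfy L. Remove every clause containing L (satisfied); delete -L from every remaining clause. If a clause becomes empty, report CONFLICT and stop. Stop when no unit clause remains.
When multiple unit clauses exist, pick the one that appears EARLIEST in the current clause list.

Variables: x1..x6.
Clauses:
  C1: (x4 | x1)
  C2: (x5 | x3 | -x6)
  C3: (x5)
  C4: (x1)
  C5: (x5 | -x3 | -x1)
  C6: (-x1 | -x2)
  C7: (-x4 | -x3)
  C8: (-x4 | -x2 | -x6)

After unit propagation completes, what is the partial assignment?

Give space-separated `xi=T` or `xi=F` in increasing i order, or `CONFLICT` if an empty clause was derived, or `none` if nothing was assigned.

unit clause [5] forces x5=T; simplify:
  satisfied 3 clause(s); 5 remain; assigned so far: [5]
unit clause [1] forces x1=T; simplify:
  drop -1 from [-1, -2] -> [-2]
  satisfied 2 clause(s); 3 remain; assigned so far: [1, 5]
unit clause [-2] forces x2=F; simplify:
  satisfied 2 clause(s); 1 remain; assigned so far: [1, 2, 5]

Answer: x1=T x2=F x5=T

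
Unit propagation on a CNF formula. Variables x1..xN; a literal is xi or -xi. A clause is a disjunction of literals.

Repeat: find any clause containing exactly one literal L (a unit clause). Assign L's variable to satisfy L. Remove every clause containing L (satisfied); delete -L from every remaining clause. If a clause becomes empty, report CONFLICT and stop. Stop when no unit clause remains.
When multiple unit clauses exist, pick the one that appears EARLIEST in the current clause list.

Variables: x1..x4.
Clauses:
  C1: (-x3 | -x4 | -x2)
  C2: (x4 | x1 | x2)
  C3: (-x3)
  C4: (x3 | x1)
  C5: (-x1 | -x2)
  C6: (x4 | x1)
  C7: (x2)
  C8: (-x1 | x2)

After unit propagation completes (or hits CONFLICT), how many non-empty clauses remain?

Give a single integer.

Answer: 0

Derivation:
unit clause [-3] forces x3=F; simplify:
  drop 3 from [3, 1] -> [1]
  satisfied 2 clause(s); 6 remain; assigned so far: [3]
unit clause [1] forces x1=T; simplify:
  drop -1 from [-1, -2] -> [-2]
  drop -1 from [-1, 2] -> [2]
  satisfied 3 clause(s); 3 remain; assigned so far: [1, 3]
unit clause [-2] forces x2=F; simplify:
  drop 2 from [2] -> [] (empty!)
  drop 2 from [2] -> [] (empty!)
  satisfied 1 clause(s); 2 remain; assigned so far: [1, 2, 3]
CONFLICT (empty clause)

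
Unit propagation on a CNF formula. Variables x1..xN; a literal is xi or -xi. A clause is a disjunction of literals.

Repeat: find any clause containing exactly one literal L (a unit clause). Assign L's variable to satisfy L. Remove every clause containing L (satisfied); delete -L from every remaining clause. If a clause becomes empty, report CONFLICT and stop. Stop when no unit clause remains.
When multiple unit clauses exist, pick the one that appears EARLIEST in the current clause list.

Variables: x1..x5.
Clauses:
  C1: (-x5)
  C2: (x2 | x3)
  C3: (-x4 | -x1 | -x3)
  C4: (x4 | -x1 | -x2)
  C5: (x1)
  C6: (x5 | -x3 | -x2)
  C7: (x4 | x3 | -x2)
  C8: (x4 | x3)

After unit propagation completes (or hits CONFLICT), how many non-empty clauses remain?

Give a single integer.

Answer: 6

Derivation:
unit clause [-5] forces x5=F; simplify:
  drop 5 from [5, -3, -2] -> [-3, -2]
  satisfied 1 clause(s); 7 remain; assigned so far: [5]
unit clause [1] forces x1=T; simplify:
  drop -1 from [-4, -1, -3] -> [-4, -3]
  drop -1 from [4, -1, -2] -> [4, -2]
  satisfied 1 clause(s); 6 remain; assigned so far: [1, 5]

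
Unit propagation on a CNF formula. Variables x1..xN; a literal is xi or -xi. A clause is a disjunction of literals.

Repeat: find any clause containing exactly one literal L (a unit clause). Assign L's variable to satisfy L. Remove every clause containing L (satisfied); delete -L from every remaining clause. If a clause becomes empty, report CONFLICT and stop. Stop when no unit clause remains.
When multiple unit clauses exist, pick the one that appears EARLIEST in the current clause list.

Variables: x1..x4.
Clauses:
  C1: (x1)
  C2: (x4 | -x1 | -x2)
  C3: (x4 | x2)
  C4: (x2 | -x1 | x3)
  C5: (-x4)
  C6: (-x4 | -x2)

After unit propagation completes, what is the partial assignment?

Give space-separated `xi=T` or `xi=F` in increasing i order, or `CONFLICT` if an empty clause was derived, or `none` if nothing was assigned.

unit clause [1] forces x1=T; simplify:
  drop -1 from [4, -1, -2] -> [4, -2]
  drop -1 from [2, -1, 3] -> [2, 3]
  satisfied 1 clause(s); 5 remain; assigned so far: [1]
unit clause [-4] forces x4=F; simplify:
  drop 4 from [4, -2] -> [-2]
  drop 4 from [4, 2] -> [2]
  satisfied 2 clause(s); 3 remain; assigned so far: [1, 4]
unit clause [-2] forces x2=F; simplify:
  drop 2 from [2] -> [] (empty!)
  drop 2 from [2, 3] -> [3]
  satisfied 1 clause(s); 2 remain; assigned so far: [1, 2, 4]
CONFLICT (empty clause)

Answer: CONFLICT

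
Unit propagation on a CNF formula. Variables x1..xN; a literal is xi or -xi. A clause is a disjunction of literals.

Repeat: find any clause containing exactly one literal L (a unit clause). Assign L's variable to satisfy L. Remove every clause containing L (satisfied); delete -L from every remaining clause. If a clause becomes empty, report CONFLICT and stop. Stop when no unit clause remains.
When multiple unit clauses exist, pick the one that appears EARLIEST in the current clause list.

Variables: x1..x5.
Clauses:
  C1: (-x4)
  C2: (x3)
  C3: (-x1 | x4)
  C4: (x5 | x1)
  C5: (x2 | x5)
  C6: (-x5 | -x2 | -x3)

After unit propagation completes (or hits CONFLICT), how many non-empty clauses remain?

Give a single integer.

unit clause [-4] forces x4=F; simplify:
  drop 4 from [-1, 4] -> [-1]
  satisfied 1 clause(s); 5 remain; assigned so far: [4]
unit clause [3] forces x3=T; simplify:
  drop -3 from [-5, -2, -3] -> [-5, -2]
  satisfied 1 clause(s); 4 remain; assigned so far: [3, 4]
unit clause [-1] forces x1=F; simplify:
  drop 1 from [5, 1] -> [5]
  satisfied 1 clause(s); 3 remain; assigned so far: [1, 3, 4]
unit clause [5] forces x5=T; simplify:
  drop -5 from [-5, -2] -> [-2]
  satisfied 2 clause(s); 1 remain; assigned so far: [1, 3, 4, 5]
unit clause [-2] forces x2=F; simplify:
  satisfied 1 clause(s); 0 remain; assigned so far: [1, 2, 3, 4, 5]

Answer: 0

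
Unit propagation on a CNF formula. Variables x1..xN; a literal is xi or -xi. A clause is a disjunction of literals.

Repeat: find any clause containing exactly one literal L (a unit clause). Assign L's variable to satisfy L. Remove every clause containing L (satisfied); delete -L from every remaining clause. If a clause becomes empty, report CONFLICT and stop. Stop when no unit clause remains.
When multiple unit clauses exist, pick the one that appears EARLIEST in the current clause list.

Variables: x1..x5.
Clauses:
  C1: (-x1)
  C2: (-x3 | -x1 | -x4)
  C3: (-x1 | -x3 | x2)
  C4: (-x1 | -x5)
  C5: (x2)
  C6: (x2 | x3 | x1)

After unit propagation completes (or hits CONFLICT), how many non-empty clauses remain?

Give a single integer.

Answer: 0

Derivation:
unit clause [-1] forces x1=F; simplify:
  drop 1 from [2, 3, 1] -> [2, 3]
  satisfied 4 clause(s); 2 remain; assigned so far: [1]
unit clause [2] forces x2=T; simplify:
  satisfied 2 clause(s); 0 remain; assigned so far: [1, 2]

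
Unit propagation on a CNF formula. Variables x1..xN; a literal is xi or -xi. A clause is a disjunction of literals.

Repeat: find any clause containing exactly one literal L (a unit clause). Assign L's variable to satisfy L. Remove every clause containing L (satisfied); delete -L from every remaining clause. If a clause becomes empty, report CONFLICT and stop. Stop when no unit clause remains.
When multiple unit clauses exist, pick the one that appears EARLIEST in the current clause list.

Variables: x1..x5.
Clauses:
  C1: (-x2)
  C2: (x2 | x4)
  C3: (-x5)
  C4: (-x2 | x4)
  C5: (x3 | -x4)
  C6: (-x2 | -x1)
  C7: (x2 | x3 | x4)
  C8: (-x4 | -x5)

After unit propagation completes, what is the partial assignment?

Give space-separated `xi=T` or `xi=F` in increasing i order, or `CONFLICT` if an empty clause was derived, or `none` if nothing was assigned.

Answer: x2=F x3=T x4=T x5=F

Derivation:
unit clause [-2] forces x2=F; simplify:
  drop 2 from [2, 4] -> [4]
  drop 2 from [2, 3, 4] -> [3, 4]
  satisfied 3 clause(s); 5 remain; assigned so far: [2]
unit clause [4] forces x4=T; simplify:
  drop -4 from [3, -4] -> [3]
  drop -4 from [-4, -5] -> [-5]
  satisfied 2 clause(s); 3 remain; assigned so far: [2, 4]
unit clause [-5] forces x5=F; simplify:
  satisfied 2 clause(s); 1 remain; assigned so far: [2, 4, 5]
unit clause [3] forces x3=T; simplify:
  satisfied 1 clause(s); 0 remain; assigned so far: [2, 3, 4, 5]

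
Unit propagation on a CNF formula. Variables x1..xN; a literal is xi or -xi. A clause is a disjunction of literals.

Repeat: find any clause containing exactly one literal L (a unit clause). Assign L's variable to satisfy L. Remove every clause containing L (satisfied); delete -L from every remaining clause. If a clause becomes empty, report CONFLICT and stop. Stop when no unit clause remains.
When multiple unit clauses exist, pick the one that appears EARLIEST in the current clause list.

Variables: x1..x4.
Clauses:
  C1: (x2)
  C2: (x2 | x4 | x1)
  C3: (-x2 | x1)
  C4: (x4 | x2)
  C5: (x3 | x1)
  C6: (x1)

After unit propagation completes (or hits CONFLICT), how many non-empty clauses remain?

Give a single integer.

unit clause [2] forces x2=T; simplify:
  drop -2 from [-2, 1] -> [1]
  satisfied 3 clause(s); 3 remain; assigned so far: [2]
unit clause [1] forces x1=T; simplify:
  satisfied 3 clause(s); 0 remain; assigned so far: [1, 2]

Answer: 0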